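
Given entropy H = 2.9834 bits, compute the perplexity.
7.9085

Perplexity is 2^H (or exp(H) for natural log).

H = 2.9834 bits
Perplexity = 2^2.9834 = 7.9085

Interpretation: The model's uncertainty is equivalent to choosing uniformly among 7.9 options.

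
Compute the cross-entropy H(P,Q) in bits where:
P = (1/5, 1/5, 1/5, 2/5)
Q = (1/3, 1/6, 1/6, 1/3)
1.9850 bits

Cross-entropy: H(P,Q) = -Σ p(x) log q(x)

Alternatively: H(P,Q) = H(P) + D_KL(P||Q)
H(P) = 1.9219 bits
D_KL(P||Q) = 0.0630 bits

H(P,Q) = 1.9219 + 0.0630 = 1.9850 bits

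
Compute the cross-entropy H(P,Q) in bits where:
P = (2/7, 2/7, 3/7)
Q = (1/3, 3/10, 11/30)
1.5695 bits

Cross-entropy: H(P,Q) = -Σ p(x) log q(x)

Alternatively: H(P,Q) = H(P) + D_KL(P||Q)
H(P) = 1.5567 bits
D_KL(P||Q) = 0.0128 bits

H(P,Q) = 1.5567 + 0.0128 = 1.5695 bits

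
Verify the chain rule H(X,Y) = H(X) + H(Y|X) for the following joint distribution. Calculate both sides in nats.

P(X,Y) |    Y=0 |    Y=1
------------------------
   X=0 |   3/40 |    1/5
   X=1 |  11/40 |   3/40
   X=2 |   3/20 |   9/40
H(X,Y) = 1.6856, H(X) = 1.0903, H(Y|X) = 0.5954 (all in nats)

Chain rule: H(X,Y) = H(X) + H(Y|X)

Left side — joint entropy directly:
H(X,Y) = -Σ p(x,y) log p(x,y) = 1.6856 nats

Right side — compute H(Y|X) from the conditional distributions:
P(X) = (11/40, 7/20, 3/8), so H(X) = 1.0903 nats
H(Y|X) = Σ_x P(X=x) · H(Y|X=x):
  P(Y|X=0) = (3/11, 8/11), H(Y|X=0) = 0.5860, weight P(X=0) = 11/40
  P(Y|X=1) = (11/14, 3/14), H(Y|X=1) = 0.5196, weight P(X=1) = 7/20
  P(Y|X=2) = (2/5, 3/5), H(Y|X=2) = 0.6730, weight P(X=2) = 3/8
H(Y|X) = 0.5954 nats

H(X) + H(Y|X) = 1.0903 + 0.5954 = 1.6856 nats

Both sides equal 1.6856 nats. ✓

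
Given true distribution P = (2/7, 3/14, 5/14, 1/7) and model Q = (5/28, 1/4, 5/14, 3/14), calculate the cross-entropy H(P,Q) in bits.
1.9867 bits

Cross-entropy: H(P,Q) = -Σ p(x) log q(x)

Alternatively: H(P,Q) = H(P) + D_KL(P||Q)
H(P) = 1.9242 bits
D_KL(P||Q) = 0.0625 bits

H(P,Q) = 1.9242 + 0.0625 = 1.9867 bits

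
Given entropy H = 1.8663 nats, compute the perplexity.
6.4643

Perplexity is e^H (or exp(H) for natural log).

H = 1.8663 nats
Perplexity = e^1.8663 = 6.4643

Interpretation: The model's uncertainty is equivalent to choosing uniformly among 6.5 options.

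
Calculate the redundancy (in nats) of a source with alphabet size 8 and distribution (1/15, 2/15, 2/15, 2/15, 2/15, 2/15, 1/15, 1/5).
0.0532 nats

Redundancy measures how far a source is from maximum entropy:
R = H_max - H(X)

Maximum entropy for 8 symbols: H_max = log_e(8) = 2.0794 nats
Actual entropy: H(X) = 2.0262 nats
Redundancy: R = 2.0794 - 2.0262 = 0.0532 nats

This redundancy represents potential for compression: the source could be compressed by 0.0532 nats per symbol.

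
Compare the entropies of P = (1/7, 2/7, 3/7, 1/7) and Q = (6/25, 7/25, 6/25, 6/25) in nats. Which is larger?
Q

Computing entropies in nats:
H(P) = 1.2770
H(Q) = 1.3840

Distribution Q has higher entropy.

Intuition: The distribution closer to uniform (more spread out) has higher entropy.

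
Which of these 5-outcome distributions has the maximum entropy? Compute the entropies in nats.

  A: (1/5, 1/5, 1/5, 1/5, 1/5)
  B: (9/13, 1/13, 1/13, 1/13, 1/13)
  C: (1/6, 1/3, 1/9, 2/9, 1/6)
A

For a discrete distribution over n outcomes, entropy is maximized by the uniform distribution.

Computing entropies:
H(A) = 1.6094 nats
H(B) = 1.0438 nats
H(C) = 1.5418 nats

The uniform distribution (where all probabilities equal 1/5) achieves the maximum entropy of log_e(5) = 1.6094 nats.

Distribution A has the highest entropy.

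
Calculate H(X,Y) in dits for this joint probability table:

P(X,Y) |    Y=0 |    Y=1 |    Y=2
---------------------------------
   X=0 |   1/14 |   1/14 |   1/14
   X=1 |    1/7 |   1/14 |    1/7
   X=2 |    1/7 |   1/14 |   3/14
0.9149 dits

Joint entropy is H(X,Y) = -Σ_{x,y} p(x,y) log p(x,y).

Summing over all non-zero entries:
H(X,Y) = -[1/14·log_10(1/14) + 1/14·log_10(1/14) + 1/14·log_10(1/14) + 1/7·log_10(1/7) + 1/14·log_10(1/14) + 1/7·log_10(1/7) + 1/7·log_10(1/7) + 1/14·log_10(1/14) + 3/14·log_10(3/14)]
H(X,Y) = 0.9149 dits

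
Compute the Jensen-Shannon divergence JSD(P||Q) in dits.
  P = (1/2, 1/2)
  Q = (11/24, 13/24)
0.0004 dits

Jensen-Shannon divergence is:
JSD(P||Q) = 0.5 × D_KL(P||M) + 0.5 × D_KL(Q||M)
where M = 0.5 × (P + Q) is the mixture distribution.

M = 0.5 × (1/2, 1/2) + 0.5 × (11/24, 13/24) = (0.479167, 0.520833)

D_KL(P||M) = 0.0004 dits
D_KL(Q||M) = 0.0004 dits

JSD(P||Q) = 0.5 × 0.0004 + 0.5 × 0.0004 = 0.0004 dits

Unlike KL divergence, JSD is symmetric and bounded: 0 ≤ JSD ≤ log(2).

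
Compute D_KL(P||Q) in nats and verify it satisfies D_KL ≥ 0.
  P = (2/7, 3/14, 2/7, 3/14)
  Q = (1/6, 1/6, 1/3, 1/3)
0.0691 nats

KL divergence satisfies the Gibbs inequality: D_KL(P||Q) ≥ 0 for all distributions P, Q.

D_KL(P||Q) = Σ p(x) log(p(x)/q(x))
Term by term:
  x=0: 2/7 × log_e[(2/7)/(1/6)] = 0.1540
  x=1: 3/14 × log_e[(3/14)/(1/6)] = 0.0539
  x=2: 2/7 × log_e[(2/7)/(1/3)] = -0.0440
  x=3: 3/14 × log_e[(3/14)/(1/3)] = -0.0947
D_KL(P||Q) = 0.0691 nats

D_KL(P||Q) = 0.0691 ≥ 0 ✓

This non-negativity is a fundamental property: relative entropy cannot be negative because it measures how different Q is from P.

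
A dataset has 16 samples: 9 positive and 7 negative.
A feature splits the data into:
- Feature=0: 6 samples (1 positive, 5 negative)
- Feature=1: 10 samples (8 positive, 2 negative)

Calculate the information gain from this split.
0.2937 bits

Information Gain = H(Y) - H(Y|Feature)

Before split:
P(positive) = 9/16 = 0.5625
H(Y) = 0.9887 bits

After split:
Feature=0: H = 0.6500 bits (weight = 6/16)
Feature=1: H = 0.7219 bits (weight = 10/16)
H(Y|Feature) = (6/16)×0.6500 + (10/16)×0.7219 = 0.6950 bits

Information Gain = 0.9887 - 0.6950 = 0.2937 bits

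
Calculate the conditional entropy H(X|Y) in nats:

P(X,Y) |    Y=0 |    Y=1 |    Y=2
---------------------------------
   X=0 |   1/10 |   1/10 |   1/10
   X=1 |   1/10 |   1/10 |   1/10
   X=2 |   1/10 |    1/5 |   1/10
1.0751 nats

Using the chain rule: H(X|Y) = H(X,Y) - H(Y)

First, compute H(X,Y) = 2.1640 nats

Marginal P(Y) = (3/10, 2/5, 3/10)
H(Y) = 1.0889 nats

H(X|Y) = H(X,Y) - H(Y) = 2.1640 - 1.0889 = 1.0751 nats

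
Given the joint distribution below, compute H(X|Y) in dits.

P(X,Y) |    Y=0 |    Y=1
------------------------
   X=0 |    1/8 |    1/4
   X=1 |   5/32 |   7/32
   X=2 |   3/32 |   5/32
0.4688 dits

Using the chain rule: H(X|Y) = H(X,Y) - H(Y)

First, compute H(X,Y) = 0.7561 dits

Marginal P(Y) = (3/8, 5/8)
H(Y) = 0.2873 dits

H(X|Y) = H(X,Y) - H(Y) = 0.7561 - 0.2873 = 0.4688 dits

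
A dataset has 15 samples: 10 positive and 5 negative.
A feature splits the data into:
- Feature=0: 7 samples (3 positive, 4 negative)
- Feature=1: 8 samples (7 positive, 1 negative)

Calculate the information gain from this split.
0.1686 bits

Information Gain = H(Y) - H(Y|Feature)

Before split:
P(positive) = 10/15 = 0.6667
H(Y) = 0.9183 bits

After split:
Feature=0: H = 0.9852 bits (weight = 7/15)
Feature=1: H = 0.5436 bits (weight = 8/15)
H(Y|Feature) = (7/15)×0.9852 + (8/15)×0.5436 = 0.7497 bits

Information Gain = 0.9183 - 0.7497 = 0.1686 bits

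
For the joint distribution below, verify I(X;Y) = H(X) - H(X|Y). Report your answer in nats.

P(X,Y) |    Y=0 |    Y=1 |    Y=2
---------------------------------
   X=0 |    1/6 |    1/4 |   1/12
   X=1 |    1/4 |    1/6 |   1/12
I(X;Y) = 0.0168 nats

Mutual information has multiple equivalent forms:
- I(X;Y) = H(X) - H(X|Y)
- I(X;Y) = H(Y) - H(Y|X)
- I(X;Y) = H(X) + H(Y) - H(X,Y)

Computing all quantities:
H(X) = 0.6931, H(Y) = 1.0282, H(X,Y) = 1.7046
H(X|Y) = 0.6764, H(Y|X) = 1.0114

Verification:
H(X) - H(X|Y) = 0.6931 - 0.6764 = 0.0168
H(Y) - H(Y|X) = 1.0282 - 1.0114 = 0.0168
H(X) + H(Y) - H(X,Y) = 0.6931 + 1.0282 - 1.7046 = 0.0168

All forms give I(X;Y) = 0.0168 nats. ✓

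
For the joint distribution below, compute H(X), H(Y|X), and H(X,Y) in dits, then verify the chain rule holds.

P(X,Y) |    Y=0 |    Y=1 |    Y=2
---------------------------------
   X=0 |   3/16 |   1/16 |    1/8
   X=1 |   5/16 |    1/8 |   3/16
H(X,Y) = 0.7315, H(X) = 0.2873, H(Y|X) = 0.4442 (all in dits)

Chain rule: H(X,Y) = H(X) + H(Y|X)

Left side — joint entropy directly:
H(X,Y) = -Σ p(x,y) log p(x,y) = 0.7315 dits

Right side — compute H(Y|X) from the conditional distributions:
P(X) = (3/8, 5/8), so H(X) = 0.2873 dits
H(Y|X) = Σ_x P(X=x) · H(Y|X=x):
  P(Y|X=0) = (1/2, 1/6, 1/3), H(Y|X=0) = 0.4392, weight P(X=0) = 3/8
  P(Y|X=1) = (1/2, 1/5, 3/10), H(Y|X=1) = 0.4472, weight P(X=1) = 5/8
H(Y|X) = 0.4442 dits

H(X) + H(Y|X) = 0.2873 + 0.4442 = 0.7315 dits

Both sides equal 0.7315 dits. ✓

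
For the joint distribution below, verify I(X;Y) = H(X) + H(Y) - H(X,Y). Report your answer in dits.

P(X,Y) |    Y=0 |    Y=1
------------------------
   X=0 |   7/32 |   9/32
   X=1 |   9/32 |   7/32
I(X;Y) = 0.0034 dits

Mutual information has multiple equivalent forms:
- I(X;Y) = H(X) - H(X|Y)
- I(X;Y) = H(Y) - H(Y|X)
- I(X;Y) = H(X) + H(Y) - H(X,Y)

Computing all quantities:
H(X) = 0.3010, H(Y) = 0.3010, H(X,Y) = 0.5987
H(X|Y) = 0.2976, H(Y|X) = 0.2976

Verification:
H(X) - H(X|Y) = 0.3010 - 0.2976 = 0.0034
H(Y) - H(Y|X) = 0.3010 - 0.2976 = 0.0034
H(X) + H(Y) - H(X,Y) = 0.3010 + 0.3010 - 0.5987 = 0.0034

All forms give I(X;Y) = 0.0034 dits. ✓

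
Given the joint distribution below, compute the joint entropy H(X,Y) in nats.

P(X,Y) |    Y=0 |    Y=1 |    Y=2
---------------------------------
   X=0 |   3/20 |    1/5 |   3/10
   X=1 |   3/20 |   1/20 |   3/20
1.6866 nats

Joint entropy is H(X,Y) = -Σ_{x,y} p(x,y) log p(x,y).

Summing over all non-zero entries:
H(X,Y) = -[3/20·log_e(3/20) + 1/5·log_e(1/5) + 3/10·log_e(3/10) + 3/20·log_e(3/20) + 1/20·log_e(1/20) + 3/20·log_e(3/20)]
H(X,Y) = 1.6866 nats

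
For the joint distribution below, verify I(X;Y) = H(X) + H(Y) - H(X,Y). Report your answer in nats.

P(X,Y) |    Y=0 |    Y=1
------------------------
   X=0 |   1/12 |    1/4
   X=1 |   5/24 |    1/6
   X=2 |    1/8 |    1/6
I(X;Y) = 0.0350 nats

Mutual information has multiple equivalent forms:
- I(X;Y) = H(X) - H(X|Y)
- I(X;Y) = H(Y) - H(Y|X)
- I(X;Y) = H(X) + H(Y) - H(X,Y)

Computing all quantities:
H(X) = 1.0934, H(Y) = 0.6792, H(X,Y) = 1.7376
H(X|Y) = 1.0584, H(Y|X) = 0.6442

Verification:
H(X) - H(X|Y) = 1.0934 - 1.0584 = 0.0350
H(Y) - H(Y|X) = 0.6792 - 0.6442 = 0.0350
H(X) + H(Y) - H(X,Y) = 1.0934 + 0.6792 - 1.7376 = 0.0350

All forms give I(X;Y) = 0.0350 nats. ✓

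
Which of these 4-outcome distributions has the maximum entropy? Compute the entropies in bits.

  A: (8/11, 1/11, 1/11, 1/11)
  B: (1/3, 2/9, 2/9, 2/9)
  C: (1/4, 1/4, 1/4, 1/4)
C

For a discrete distribution over n outcomes, entropy is maximized by the uniform distribution.

Computing entropies:
H(A) = 1.2776 bits
H(B) = 1.9749 bits
H(C) = 2.0000 bits

The uniform distribution (where all probabilities equal 1/4) achieves the maximum entropy of log_2(4) = 2.0000 bits.

Distribution C has the highest entropy.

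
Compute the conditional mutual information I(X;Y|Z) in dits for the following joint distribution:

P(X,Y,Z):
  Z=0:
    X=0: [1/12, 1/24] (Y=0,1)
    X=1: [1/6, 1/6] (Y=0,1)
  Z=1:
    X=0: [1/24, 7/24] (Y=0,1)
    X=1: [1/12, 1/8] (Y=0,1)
0.0139 dits

Conditional mutual information: I(X;Y|Z) = H(X|Z) + H(Y|Z) - H(X,Y|Z)

H(Z) = 0.2995
H(X,Z) = 0.5729 → H(X|Z) = 0.2734
H(Y,Z) = 0.5637 → H(Y|Z) = 0.2642
H(X,Y,Z) = 0.8232 → H(X,Y|Z) = 0.5237

I(X;Y|Z) = 0.2734 + 0.2642 - 0.5237 = 0.0139 dits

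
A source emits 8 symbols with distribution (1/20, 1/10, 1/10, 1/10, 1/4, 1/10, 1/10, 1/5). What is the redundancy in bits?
0.1586 bits

Redundancy measures how far a source is from maximum entropy:
R = H_max - H(X)

Maximum entropy for 8 symbols: H_max = log_2(8) = 3.0000 bits
Actual entropy: H(X) = 2.8414 bits
Redundancy: R = 3.0000 - 2.8414 = 0.1586 bits

This redundancy represents potential for compression: the source could be compressed by 0.1586 bits per symbol.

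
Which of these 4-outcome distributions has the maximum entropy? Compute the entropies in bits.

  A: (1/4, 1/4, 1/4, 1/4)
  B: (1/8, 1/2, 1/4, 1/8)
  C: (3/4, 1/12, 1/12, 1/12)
A

For a discrete distribution over n outcomes, entropy is maximized by the uniform distribution.

Computing entropies:
H(A) = 2.0000 bits
H(B) = 1.7500 bits
H(C) = 1.2075 bits

The uniform distribution (where all probabilities equal 1/4) achieves the maximum entropy of log_2(4) = 2.0000 bits.

Distribution A has the highest entropy.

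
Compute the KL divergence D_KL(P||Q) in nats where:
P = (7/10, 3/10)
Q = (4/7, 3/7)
0.0351 nats

KL divergence: D_KL(P||Q) = Σ p(x) log(p(x)/q(x))

Computing term by term:
  x=0: 7/10 × log_e[(7/10)/(4/7)] = 7/10 × 0.2029 = 0.1421
  x=1: 3/10 × log_e[(3/10)/(3/7)] = 3/10 × -0.3567 = -0.1070

D_KL(P||Q) = 0.0351 nats

Note: KL divergence is always non-negative and equals 0 iff P = Q.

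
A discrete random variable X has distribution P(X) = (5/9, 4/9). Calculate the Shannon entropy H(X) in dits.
0.2983 dits

Shannon entropy is H(X) = -Σ p(x) log p(x).

For P = (5/9, 4/9):
H = -5/9 × log_10(5/9) -4/9 × log_10(4/9)
H = 0.2983 dits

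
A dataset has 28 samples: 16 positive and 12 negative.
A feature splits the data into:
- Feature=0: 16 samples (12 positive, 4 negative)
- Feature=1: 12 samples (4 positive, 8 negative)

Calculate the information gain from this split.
0.1281 bits

Information Gain = H(Y) - H(Y|Feature)

Before split:
P(positive) = 16/28 = 0.5714
H(Y) = 0.9852 bits

After split:
Feature=0: H = 0.8113 bits (weight = 16/28)
Feature=1: H = 0.9183 bits (weight = 12/28)
H(Y|Feature) = (16/28)×0.8113 + (12/28)×0.9183 = 0.8571 bits

Information Gain = 0.9852 - 0.8571 = 0.1281 bits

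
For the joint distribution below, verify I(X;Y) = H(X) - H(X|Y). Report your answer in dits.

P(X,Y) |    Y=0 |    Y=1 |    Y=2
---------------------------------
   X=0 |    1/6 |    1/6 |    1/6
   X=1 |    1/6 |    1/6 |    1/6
I(X;Y) = 0.0000 dits

Mutual information has multiple equivalent forms:
- I(X;Y) = H(X) - H(X|Y)
- I(X;Y) = H(Y) - H(Y|X)
- I(X;Y) = H(X) + H(Y) - H(X,Y)

Computing all quantities:
H(X) = 0.3010, H(Y) = 0.4771, H(X,Y) = 0.7782
H(X|Y) = 0.3010, H(Y|X) = 0.4771

Verification:
H(X) - H(X|Y) = 0.3010 - 0.3010 = 0.0000
H(Y) - H(Y|X) = 0.4771 - 0.4771 = 0.0000
H(X) + H(Y) - H(X,Y) = 0.3010 + 0.4771 - 0.7782 = 0.0000

All forms give I(X;Y) = 0.0000 dits. ✓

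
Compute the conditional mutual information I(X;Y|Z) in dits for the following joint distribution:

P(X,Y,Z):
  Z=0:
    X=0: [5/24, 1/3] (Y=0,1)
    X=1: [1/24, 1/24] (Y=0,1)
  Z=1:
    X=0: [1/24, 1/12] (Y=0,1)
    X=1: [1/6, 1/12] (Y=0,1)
0.0091 dits

Conditional mutual information: I(X;Y|Z) = H(X|Z) + H(Y|Z) - H(X,Y|Z)

H(Z) = 0.2873
H(X,Z) = 0.4976 → H(X|Z) = 0.2102
H(Y,Z) = 0.5819 → H(Y|Z) = 0.2946
H(X,Y,Z) = 0.7830 → H(X,Y|Z) = 0.4957

I(X;Y|Z) = 0.2102 + 0.2946 - 0.4957 = 0.0091 dits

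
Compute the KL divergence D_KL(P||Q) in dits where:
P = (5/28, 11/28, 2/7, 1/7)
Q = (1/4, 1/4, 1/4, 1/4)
0.0329 dits

KL divergence: D_KL(P||Q) = Σ p(x) log(p(x)/q(x))

Computing term by term:
  x=0: 5/28 × log_10[(5/28)/(1/4)] = 5/28 × -0.1461 = -0.0261
  x=1: 11/28 × log_10[(11/28)/(1/4)] = 11/28 × 0.1963 = 0.0771
  x=2: 2/7 × log_10[(2/7)/(1/4)] = 2/7 × 0.0580 = 0.0166
  x=3: 1/7 × log_10[(1/7)/(1/4)] = 1/7 × -0.2430 = -0.0347

D_KL(P||Q) = 0.0329 dits

Note: KL divergence is always non-negative and equals 0 iff P = Q.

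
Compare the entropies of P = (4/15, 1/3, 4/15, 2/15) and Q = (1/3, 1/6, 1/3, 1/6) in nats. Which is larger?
P

Computing entropies in nats:
H(P) = 1.3398
H(Q) = 1.3297

Distribution P has higher entropy.

Intuition: The distribution closer to uniform (more spread out) has higher entropy.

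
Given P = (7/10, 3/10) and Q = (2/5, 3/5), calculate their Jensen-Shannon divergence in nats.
0.0462 nats

Jensen-Shannon divergence is:
JSD(P||Q) = 0.5 × D_KL(P||M) + 0.5 × D_KL(Q||M)
where M = 0.5 × (P + Q) is the mixture distribution.

M = 0.5 × (7/10, 3/10) + 0.5 × (2/5, 3/5) = (11/20, 9/20)

D_KL(P||M) = 0.0472 nats
D_KL(Q||M) = 0.0452 nats

JSD(P||Q) = 0.5 × 0.0472 + 0.5 × 0.0452 = 0.0462 nats

Unlike KL divergence, JSD is symmetric and bounded: 0 ≤ JSD ≤ log(2).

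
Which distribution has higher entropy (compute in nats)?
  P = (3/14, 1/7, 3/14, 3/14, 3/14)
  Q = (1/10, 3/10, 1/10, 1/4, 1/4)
P

Computing entropies in nats:
H(P) = 1.5984
H(Q) = 1.5149

Distribution P has higher entropy.

Intuition: The distribution closer to uniform (more spread out) has higher entropy.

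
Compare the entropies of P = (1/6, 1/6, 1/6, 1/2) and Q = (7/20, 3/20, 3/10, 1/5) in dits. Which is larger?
Q

Computing entropies in dits:
H(P) = 0.5396
H(Q) = 0.5798

Distribution Q has higher entropy.

Intuition: The distribution closer to uniform (more spread out) has higher entropy.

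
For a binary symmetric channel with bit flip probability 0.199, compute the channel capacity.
0.2801 bits

For a binary symmetric channel (BSC) with error probability p:
Capacity C = 1 - H(p) bits per symbol

where H(p) = -p log₂(p) - (1-p) log₂(1-p) is the binary entropy function.

H(0.199) = 0.7199 bits
C = 1 - 0.7199 = 0.2801 bits per symbol

This means we can reliably transmit up to 0.2801 bits of information per channel use.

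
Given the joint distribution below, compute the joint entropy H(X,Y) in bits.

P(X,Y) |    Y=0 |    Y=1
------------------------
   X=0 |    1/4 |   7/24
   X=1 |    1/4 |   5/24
1.9899 bits

Joint entropy is H(X,Y) = -Σ_{x,y} p(x,y) log p(x,y).

Summing over all non-zero entries:
H(X,Y) = -[1/4·log_2(1/4) + 7/24·log_2(7/24) + 1/4·log_2(1/4) + 5/24·log_2(5/24)]
H(X,Y) = 1.9899 bits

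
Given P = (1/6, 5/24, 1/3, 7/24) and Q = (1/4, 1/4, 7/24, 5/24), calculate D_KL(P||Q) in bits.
0.0535 bits

KL divergence: D_KL(P||Q) = Σ p(x) log(p(x)/q(x))

Computing term by term:
  x=0: 1/6 × log_2[(1/6)/(1/4)] = 1/6 × -0.5850 = -0.0975
  x=1: 5/24 × log_2[(5/24)/(1/4)] = 5/24 × -0.2630 = -0.0548
  x=2: 1/3 × log_2[(1/3)/(7/24)] = 1/3 × 0.1926 = 0.0642
  x=3: 7/24 × log_2[(7/24)/(5/24)] = 7/24 × 0.4854 = 0.1416

D_KL(P||Q) = 0.0535 bits

Note: KL divergence is always non-negative and equals 0 iff P = Q.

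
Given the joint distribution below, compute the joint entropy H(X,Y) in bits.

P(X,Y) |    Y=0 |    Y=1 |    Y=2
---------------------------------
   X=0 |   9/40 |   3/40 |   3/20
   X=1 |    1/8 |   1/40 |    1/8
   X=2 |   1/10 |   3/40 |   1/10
3.0027 bits

Joint entropy is H(X,Y) = -Σ_{x,y} p(x,y) log p(x,y).

Summing over all non-zero entries:
H(X,Y) = -[9/40·log_2(9/40) + 3/40·log_2(3/40) + 3/20·log_2(3/20) + 1/8·log_2(1/8) + 1/40·log_2(1/40) + 1/8·log_2(1/8) + 1/10·log_2(1/10) + 3/40·log_2(3/40) + 1/10·log_2(1/10)]
H(X,Y) = 3.0027 bits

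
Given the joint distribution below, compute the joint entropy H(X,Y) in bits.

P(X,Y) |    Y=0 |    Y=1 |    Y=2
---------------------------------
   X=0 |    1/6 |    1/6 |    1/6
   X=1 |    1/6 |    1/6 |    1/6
2.5850 bits

Joint entropy is H(X,Y) = -Σ_{x,y} p(x,y) log p(x,y).

Summing over all non-zero entries:
H(X,Y) = -[1/6·log_2(1/6) + 1/6·log_2(1/6) + 1/6·log_2(1/6) + 1/6·log_2(1/6) + 1/6·log_2(1/6) + 1/6·log_2(1/6)]
H(X,Y) = 2.5850 bits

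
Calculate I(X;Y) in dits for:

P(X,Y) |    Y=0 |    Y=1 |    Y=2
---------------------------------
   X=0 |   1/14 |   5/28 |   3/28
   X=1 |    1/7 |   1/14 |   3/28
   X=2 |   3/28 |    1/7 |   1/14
0.0174 dits

Mutual information: I(X;Y) = H(X) + H(Y) - H(X,Y)

Marginals:
P(X) = (5/14, 9/28, 9/28), H(X) = 0.4766 dits
P(Y) = (9/28, 11/28, 2/7), H(Y) = 0.4733 dits

Joint entropy: H(X,Y) = 0.9325 dits

I(X;Y) = 0.4766 + 0.4733 - 0.9325 = 0.0174 dits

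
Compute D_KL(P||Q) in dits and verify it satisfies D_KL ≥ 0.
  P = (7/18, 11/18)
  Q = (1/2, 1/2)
0.0108 dits

KL divergence satisfies the Gibbs inequality: D_KL(P||Q) ≥ 0 for all distributions P, Q.

D_KL(P||Q) = Σ p(x) log(p(x)/q(x))
Term by term:
  x=0: 7/18 × log_10[(7/18)/(1/2)] = -0.0424
  x=1: 11/18 × log_10[(11/18)/(1/2)] = 0.0533
D_KL(P||Q) = 0.0108 dits

D_KL(P||Q) = 0.0108 ≥ 0 ✓

This non-negativity is a fundamental property: relative entropy cannot be negative because it measures how different Q is from P.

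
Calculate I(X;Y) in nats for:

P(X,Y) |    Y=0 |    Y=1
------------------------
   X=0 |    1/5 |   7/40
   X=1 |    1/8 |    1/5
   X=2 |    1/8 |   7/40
0.0087 nats

Mutual information: I(X;Y) = H(X) + H(Y) - H(X,Y)

Marginals:
P(X) = (3/8, 13/40, 3/10), H(X) = 1.0943 nats
P(Y) = (9/20, 11/20), H(Y) = 0.6881 nats

Joint entropy: H(X,Y) = 1.7737 nats

I(X;Y) = 1.0943 + 0.6881 - 1.7737 = 0.0087 nats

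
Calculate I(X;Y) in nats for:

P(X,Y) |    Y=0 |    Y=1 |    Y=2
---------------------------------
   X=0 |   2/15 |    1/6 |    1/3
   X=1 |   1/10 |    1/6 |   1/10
0.0327 nats

Mutual information: I(X;Y) = H(X) + H(Y) - H(X,Y)

Marginals:
P(X) = (19/30, 11/30), H(X) = 0.6572 nats
P(Y) = (7/30, 1/3, 13/30), H(Y) = 1.0681 nats

Joint entropy: H(X,Y) = 1.6926 nats

I(X;Y) = 0.6572 + 1.0681 - 1.6926 = 0.0327 nats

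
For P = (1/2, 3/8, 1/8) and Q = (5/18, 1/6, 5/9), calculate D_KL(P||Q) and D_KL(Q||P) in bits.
D_KL(P||Q) = 0.5937, D_KL(Q||P) = 0.7650

KL divergence is not symmetric: D_KL(P||Q) ≠ D_KL(Q||P) in general.

D_KL(P||Q) = 0.5937 bits
D_KL(Q||P) = 0.7650 bits

No, they are not equal!

This asymmetry is why KL divergence is not a true distance metric.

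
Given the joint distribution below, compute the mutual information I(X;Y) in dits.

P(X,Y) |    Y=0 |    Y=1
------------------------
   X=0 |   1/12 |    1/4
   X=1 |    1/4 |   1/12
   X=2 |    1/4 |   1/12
0.0508 dits

Mutual information: I(X;Y) = H(X) + H(Y) - H(X,Y)

Marginals:
P(X) = (1/3, 1/3, 1/3), H(X) = 0.4771 dits
P(Y) = (7/12, 5/12), H(Y) = 0.2950 dits

Joint entropy: H(X,Y) = 0.7213 dits

I(X;Y) = 0.4771 + 0.2950 - 0.7213 = 0.0508 dits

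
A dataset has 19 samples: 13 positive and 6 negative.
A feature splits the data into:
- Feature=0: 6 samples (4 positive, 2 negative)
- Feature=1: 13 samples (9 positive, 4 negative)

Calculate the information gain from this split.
0.0005 bits

Information Gain = H(Y) - H(Y|Feature)

Before split:
P(positive) = 13/19 = 0.6842
H(Y) = 0.8997 bits

After split:
Feature=0: H = 0.9183 bits (weight = 6/19)
Feature=1: H = 0.8905 bits (weight = 13/19)
H(Y|Feature) = (6/19)×0.9183 + (13/19)×0.8905 = 0.8993 bits

Information Gain = 0.8997 - 0.8993 = 0.0005 bits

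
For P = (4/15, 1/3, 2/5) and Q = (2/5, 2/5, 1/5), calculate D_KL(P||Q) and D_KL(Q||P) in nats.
D_KL(P||Q) = 0.1084, D_KL(Q||P) = 0.0965

KL divergence is not symmetric: D_KL(P||Q) ≠ D_KL(Q||P) in general.

D_KL(P||Q) = 0.1084 nats
D_KL(Q||P) = 0.0965 nats

No, they are not equal!

This asymmetry is why KL divergence is not a true distance metric.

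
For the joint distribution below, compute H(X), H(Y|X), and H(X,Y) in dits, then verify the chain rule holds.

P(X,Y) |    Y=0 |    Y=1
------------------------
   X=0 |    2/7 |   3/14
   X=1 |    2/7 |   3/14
H(X,Y) = 0.5976, H(X) = 0.3010, H(Y|X) = 0.2966 (all in dits)

Chain rule: H(X,Y) = H(X) + H(Y|X)

Left side — joint entropy directly:
H(X,Y) = -Σ p(x,y) log p(x,y) = 0.5976 dits

Right side — compute H(Y|X) from the conditional distributions:
P(X) = (1/2, 1/2), so H(X) = 0.3010 dits
H(Y|X) = Σ_x P(X=x) · H(Y|X=x):
  P(Y|X=0) = (4/7, 3/7), H(Y|X=0) = 0.2966, weight P(X=0) = 1/2
  P(Y|X=1) = (4/7, 3/7), H(Y|X=1) = 0.2966, weight P(X=1) = 1/2
H(Y|X) = 0.2966 dits

H(X) + H(Y|X) = 0.3010 + 0.2966 = 0.5976 dits

Both sides equal 0.5976 dits. ✓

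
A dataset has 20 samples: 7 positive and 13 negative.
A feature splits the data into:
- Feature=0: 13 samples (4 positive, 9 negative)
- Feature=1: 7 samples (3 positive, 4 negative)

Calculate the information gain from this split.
0.0104 bits

Information Gain = H(Y) - H(Y|Feature)

Before split:
P(positive) = 7/20 = 0.3500
H(Y) = 0.9341 bits

After split:
Feature=0: H = 0.8905 bits (weight = 13/20)
Feature=1: H = 0.9852 bits (weight = 7/20)
H(Y|Feature) = (13/20)×0.8905 + (7/20)×0.9852 = 0.9236 bits

Information Gain = 0.9341 - 0.9236 = 0.0104 bits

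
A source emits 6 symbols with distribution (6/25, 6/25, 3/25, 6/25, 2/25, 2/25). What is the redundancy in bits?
0.1525 bits

Redundancy measures how far a source is from maximum entropy:
R = H_max - H(X)

Maximum entropy for 6 symbols: H_max = log_2(6) = 2.5850 bits
Actual entropy: H(X) = 2.4325 bits
Redundancy: R = 2.5850 - 2.4325 = 0.1525 bits

This redundancy represents potential for compression: the source could be compressed by 0.1525 bits per symbol.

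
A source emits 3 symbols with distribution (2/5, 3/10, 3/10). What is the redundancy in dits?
0.0042 dits

Redundancy measures how far a source is from maximum entropy:
R = H_max - H(X)

Maximum entropy for 3 symbols: H_max = log_10(3) = 0.4771 dits
Actual entropy: H(X) = 0.4729 dits
Redundancy: R = 0.4771 - 0.4729 = 0.0042 dits

This redundancy represents potential for compression: the source could be compressed by 0.0042 dits per symbol.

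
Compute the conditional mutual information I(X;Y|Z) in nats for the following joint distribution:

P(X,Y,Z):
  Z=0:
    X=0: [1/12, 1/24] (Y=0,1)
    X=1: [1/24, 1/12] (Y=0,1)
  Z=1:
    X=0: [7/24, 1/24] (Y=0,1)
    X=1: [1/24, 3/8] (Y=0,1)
0.2683 nats

Conditional mutual information: I(X;Y|Z) = H(X|Z) + H(Y|Z) - H(X,Y|Z)

H(Z) = 0.5623
H(X,Z) = 1.2508 → H(X|Z) = 0.6885
H(Y,Z) = 1.2508 → H(Y|Z) = 0.6885
H(X,Y,Z) = 1.6710 → H(X,Y|Z) = 1.1087

I(X;Y|Z) = 0.6885 + 0.6885 - 1.1087 = 0.2683 nats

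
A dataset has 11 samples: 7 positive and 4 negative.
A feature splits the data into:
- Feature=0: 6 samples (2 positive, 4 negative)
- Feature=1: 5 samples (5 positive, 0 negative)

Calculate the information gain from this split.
0.4448 bits

Information Gain = H(Y) - H(Y|Feature)

Before split:
P(positive) = 7/11 = 0.6364
H(Y) = 0.9457 bits

After split:
Feature=0: H = 0.9183 bits (weight = 6/11)
Feature=1: H = 0.0000 bits (weight = 5/11)
H(Y|Feature) = (6/11)×0.9183 + (5/11)×0.0000 = 0.5009 bits

Information Gain = 0.9457 - 0.5009 = 0.4448 bits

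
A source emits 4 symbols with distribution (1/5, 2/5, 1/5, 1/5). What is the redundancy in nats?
0.0541 nats

Redundancy measures how far a source is from maximum entropy:
R = H_max - H(X)

Maximum entropy for 4 symbols: H_max = log_e(4) = 1.3863 nats
Actual entropy: H(X) = 1.3322 nats
Redundancy: R = 1.3863 - 1.3322 = 0.0541 nats

This redundancy represents potential for compression: the source could be compressed by 0.0541 nats per symbol.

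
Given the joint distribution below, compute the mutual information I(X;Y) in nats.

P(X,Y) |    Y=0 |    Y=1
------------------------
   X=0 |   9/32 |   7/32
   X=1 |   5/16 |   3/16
0.0020 nats

Mutual information: I(X;Y) = H(X) + H(Y) - H(X,Y)

Marginals:
P(X) = (1/2, 1/2), H(X) = 0.6931 nats
P(Y) = (19/32, 13/32), H(Y) = 0.6755 nats

Joint entropy: H(X,Y) = 1.3666 nats

I(X;Y) = 0.6931 + 0.6755 - 1.3666 = 0.0020 nats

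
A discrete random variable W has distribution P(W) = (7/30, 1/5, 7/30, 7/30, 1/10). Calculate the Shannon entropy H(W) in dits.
0.6822 dits

Shannon entropy is H(X) = -Σ p(x) log p(x).

For P = (7/30, 1/5, 7/30, 7/30, 1/10):
H = -7/30 × log_10(7/30) -1/5 × log_10(1/5) -7/30 × log_10(7/30) -7/30 × log_10(7/30) -1/10 × log_10(1/10)
H = 0.6822 dits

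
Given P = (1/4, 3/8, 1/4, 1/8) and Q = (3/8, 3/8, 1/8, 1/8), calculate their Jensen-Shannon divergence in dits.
0.0073 dits

Jensen-Shannon divergence is:
JSD(P||Q) = 0.5 × D_KL(P||M) + 0.5 × D_KL(Q||M)
where M = 0.5 × (P + Q) is the mixture distribution.

M = 0.5 × (1/4, 3/8, 1/4, 1/8) + 0.5 × (3/8, 3/8, 1/8, 1/8) = (5/16, 3/8, 3/16, 1/8)

D_KL(P||M) = 0.0070 dits
D_KL(Q||M) = 0.0077 dits

JSD(P||Q) = 0.5 × 0.0070 + 0.5 × 0.0077 = 0.0073 dits

Unlike KL divergence, JSD is symmetric and bounded: 0 ≤ JSD ≤ log(2).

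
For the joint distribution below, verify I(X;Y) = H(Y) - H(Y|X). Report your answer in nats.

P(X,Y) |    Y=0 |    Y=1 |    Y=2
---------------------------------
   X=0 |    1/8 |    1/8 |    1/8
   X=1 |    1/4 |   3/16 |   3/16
I(X;Y) = 0.0022 nats

Mutual information has multiple equivalent forms:
- I(X;Y) = H(X) - H(X|Y)
- I(X;Y) = H(Y) - H(Y|X)
- I(X;Y) = H(X) + H(Y) - H(X,Y)

Computing all quantities:
H(X) = 0.6616, H(Y) = 1.0948, H(X,Y) = 1.7541
H(X|Y) = 0.6593, H(Y|X) = 1.0925

Verification:
H(X) - H(X|Y) = 0.6616 - 0.6593 = 0.0022
H(Y) - H(Y|X) = 1.0948 - 1.0925 = 0.0022
H(X) + H(Y) - H(X,Y) = 0.6616 + 1.0948 - 1.7541 = 0.0022

All forms give I(X;Y) = 0.0022 nats. ✓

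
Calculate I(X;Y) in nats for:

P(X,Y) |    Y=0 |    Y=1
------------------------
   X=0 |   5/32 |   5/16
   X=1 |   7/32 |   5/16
0.0033 nats

Mutual information: I(X;Y) = H(X) + H(Y) - H(X,Y)

Marginals:
P(X) = (15/32, 17/32), H(X) = 0.6912 nats
P(Y) = (3/8, 5/8), H(Y) = 0.6616 nats

Joint entropy: H(X,Y) = 1.3495 nats

I(X;Y) = 0.6912 + 0.6616 - 1.3495 = 0.0033 nats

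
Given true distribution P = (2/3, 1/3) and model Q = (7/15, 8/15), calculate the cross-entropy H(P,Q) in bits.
1.0353 bits

Cross-entropy: H(P,Q) = -Σ p(x) log q(x)

Alternatively: H(P,Q) = H(P) + D_KL(P||Q)
H(P) = 0.9183 bits
D_KL(P||Q) = 0.1170 bits

H(P,Q) = 0.9183 + 0.1170 = 1.0353 bits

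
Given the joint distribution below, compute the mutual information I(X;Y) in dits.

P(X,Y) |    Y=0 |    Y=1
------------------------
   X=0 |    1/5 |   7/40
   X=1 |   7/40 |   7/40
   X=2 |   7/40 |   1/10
0.0027 dits

Mutual information: I(X;Y) = H(X) + H(Y) - H(X,Y)

Marginals:
P(X) = (3/8, 7/20, 11/40), H(X) = 0.4735 dits
P(Y) = (11/20, 9/20), H(Y) = 0.2989 dits

Joint entropy: H(X,Y) = 0.7697 dits

I(X;Y) = 0.4735 + 0.2989 - 0.7697 = 0.0027 dits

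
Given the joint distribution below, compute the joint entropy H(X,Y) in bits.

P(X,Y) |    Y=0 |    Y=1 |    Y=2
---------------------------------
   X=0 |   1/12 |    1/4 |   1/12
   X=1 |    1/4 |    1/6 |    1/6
2.4591 bits

Joint entropy is H(X,Y) = -Σ_{x,y} p(x,y) log p(x,y).

Summing over all non-zero entries:
H(X,Y) = -[1/12·log_2(1/12) + 1/4·log_2(1/4) + 1/12·log_2(1/12) + 1/4·log_2(1/4) + 1/6·log_2(1/6) + 1/6·log_2(1/6)]
H(X,Y) = 2.4591 bits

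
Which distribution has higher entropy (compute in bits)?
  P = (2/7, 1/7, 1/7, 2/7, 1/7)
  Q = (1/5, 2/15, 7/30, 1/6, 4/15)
Q

Computing entropies in bits:
H(P) = 2.2359
H(Q) = 2.2812

Distribution Q has higher entropy.

Intuition: The distribution closer to uniform (more spread out) has higher entropy.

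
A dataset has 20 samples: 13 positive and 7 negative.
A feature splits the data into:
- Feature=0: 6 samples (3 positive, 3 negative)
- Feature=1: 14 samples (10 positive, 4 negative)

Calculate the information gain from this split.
0.0299 bits

Information Gain = H(Y) - H(Y|Feature)

Before split:
P(positive) = 13/20 = 0.6500
H(Y) = 0.9341 bits

After split:
Feature=0: H = 1.0000 bits (weight = 6/20)
Feature=1: H = 0.8631 bits (weight = 14/20)
H(Y|Feature) = (6/20)×1.0000 + (14/20)×0.8631 = 0.9042 bits

Information Gain = 0.9341 - 0.9042 = 0.0299 bits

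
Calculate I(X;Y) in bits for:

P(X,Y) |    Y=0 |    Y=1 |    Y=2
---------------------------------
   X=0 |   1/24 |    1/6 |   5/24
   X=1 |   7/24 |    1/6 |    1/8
0.1472 bits

Mutual information: I(X;Y) = H(X) + H(Y) - H(X,Y)

Marginals:
P(X) = (5/12, 7/12), H(X) = 0.9799 bits
P(Y) = (1/3, 1/3, 1/3), H(Y) = 1.5850 bits

Joint entropy: H(X,Y) = 2.4176 bits

I(X;Y) = 0.9799 + 1.5850 - 2.4176 = 0.1472 bits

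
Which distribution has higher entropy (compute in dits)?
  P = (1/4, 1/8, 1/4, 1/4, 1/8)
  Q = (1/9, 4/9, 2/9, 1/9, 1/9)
P

Computing entropies in dits:
H(P) = 0.6773
H(Q) = 0.6198

Distribution P has higher entropy.

Intuition: The distribution closer to uniform (more spread out) has higher entropy.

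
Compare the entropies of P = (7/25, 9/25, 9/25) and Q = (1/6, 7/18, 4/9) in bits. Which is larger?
P

Computing entropies in bits:
H(P) = 1.5755
H(Q) = 1.4807

Distribution P has higher entropy.

Intuition: The distribution closer to uniform (more spread out) has higher entropy.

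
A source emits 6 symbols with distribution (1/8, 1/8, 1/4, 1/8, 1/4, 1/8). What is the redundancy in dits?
0.0256 dits

Redundancy measures how far a source is from maximum entropy:
R = H_max - H(X)

Maximum entropy for 6 symbols: H_max = log_10(6) = 0.7782 dits
Actual entropy: H(X) = 0.7526 dits
Redundancy: R = 0.7782 - 0.7526 = 0.0256 dits

This redundancy represents potential for compression: the source could be compressed by 0.0256 dits per symbol.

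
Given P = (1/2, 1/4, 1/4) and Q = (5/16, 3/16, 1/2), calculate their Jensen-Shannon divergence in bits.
0.0496 bits

Jensen-Shannon divergence is:
JSD(P||Q) = 0.5 × D_KL(P||M) + 0.5 × D_KL(Q||M)
where M = 0.5 × (P + Q) is the mixture distribution.

M = 0.5 × (1/2, 1/4, 1/4) + 0.5 × (5/16, 3/16, 1/2) = (13/32, 7/32, 3/8)

D_KL(P||M) = 0.0517 bits
D_KL(Q||M) = 0.0475 bits

JSD(P||Q) = 0.5 × 0.0517 + 0.5 × 0.0475 = 0.0496 bits

Unlike KL divergence, JSD is symmetric and bounded: 0 ≤ JSD ≤ log(2).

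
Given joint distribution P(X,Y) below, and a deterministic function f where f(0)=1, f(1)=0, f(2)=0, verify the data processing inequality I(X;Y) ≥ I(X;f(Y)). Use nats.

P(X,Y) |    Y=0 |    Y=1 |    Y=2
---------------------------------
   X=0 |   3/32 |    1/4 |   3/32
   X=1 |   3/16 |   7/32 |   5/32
I(X;Y) = 0.0170, I(X;f(Y)) = 0.0088, inequality holds: 0.0170 ≥ 0.0088

Data Processing Inequality: For any Markov chain X → Y → Z, we have I(X;Y) ≥ I(X;Z).

Here Z = f(Y) is a deterministic function of Y, forming X → Y → Z.

Original I(X;Y) = 0.0170 nats

After applying f:
P(X,Z) where Z=f(Y):
- P(X,Z=0) = P(X,Y=1) + P(X,Y=2)
- P(X,Z=1) = P(X,Y=0)

I(X;Z) = I(X;f(Y)) = 0.0088 nats

Verification: 0.0170 ≥ 0.0088 ✓

Information cannot be created by processing; the function f can only lose information about X.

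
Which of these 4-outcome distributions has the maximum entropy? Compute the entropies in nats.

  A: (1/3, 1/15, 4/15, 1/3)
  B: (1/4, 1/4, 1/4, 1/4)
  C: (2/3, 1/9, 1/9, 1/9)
B

For a discrete distribution over n outcomes, entropy is maximized by the uniform distribution.

Computing entropies:
H(A) = 1.2654 nats
H(B) = 1.3863 nats
H(C) = 1.0027 nats

The uniform distribution (where all probabilities equal 1/4) achieves the maximum entropy of log_e(4) = 1.3863 nats.

Distribution B has the highest entropy.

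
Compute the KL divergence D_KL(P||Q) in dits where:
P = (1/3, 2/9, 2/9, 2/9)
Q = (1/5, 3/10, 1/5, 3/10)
0.0262 dits

KL divergence: D_KL(P||Q) = Σ p(x) log(p(x)/q(x))

Computing term by term:
  x=0: 1/3 × log_10[(1/3)/(1/5)] = 1/3 × 0.2218 = 0.0739
  x=1: 2/9 × log_10[(2/9)/(3/10)] = 2/9 × -0.1303 = -0.0290
  x=2: 2/9 × log_10[(2/9)/(1/5)] = 2/9 × 0.0458 = 0.0102
  x=3: 2/9 × log_10[(2/9)/(3/10)] = 2/9 × -0.1303 = -0.0290

D_KL(P||Q) = 0.0262 dits

Note: KL divergence is always non-negative and equals 0 iff P = Q.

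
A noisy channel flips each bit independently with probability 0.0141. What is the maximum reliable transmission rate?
0.8931 bits

For a binary symmetric channel (BSC) with error probability p:
Capacity C = 1 - H(p) bits per symbol

where H(p) = -p log₂(p) - (1-p) log₂(1-p) is the binary entropy function.

H(0.0141) = 0.1069 bits
C = 1 - 0.1069 = 0.8931 bits per symbol

This means we can reliably transmit up to 0.8931 bits of information per channel use.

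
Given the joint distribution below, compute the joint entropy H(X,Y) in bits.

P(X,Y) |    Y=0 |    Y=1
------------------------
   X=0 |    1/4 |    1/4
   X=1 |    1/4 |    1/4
2.0000 bits

Joint entropy is H(X,Y) = -Σ_{x,y} p(x,y) log p(x,y).

Summing over all non-zero entries:
H(X,Y) = -[1/4·log_2(1/4) + 1/4·log_2(1/4) + 1/4·log_2(1/4) + 1/4·log_2(1/4)]
H(X,Y) = 2.0000 bits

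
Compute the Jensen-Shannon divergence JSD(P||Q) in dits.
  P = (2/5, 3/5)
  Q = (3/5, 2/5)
0.0087 dits

Jensen-Shannon divergence is:
JSD(P||Q) = 0.5 × D_KL(P||M) + 0.5 × D_KL(Q||M)
where M = 0.5 × (P + Q) is the mixture distribution.

M = 0.5 × (2/5, 3/5) + 0.5 × (3/5, 2/5) = (1/2, 1/2)

D_KL(P||M) = 0.0087 dits
D_KL(Q||M) = 0.0087 dits

JSD(P||Q) = 0.5 × 0.0087 + 0.5 × 0.0087 = 0.0087 dits

Unlike KL divergence, JSD is symmetric and bounded: 0 ≤ JSD ≤ log(2).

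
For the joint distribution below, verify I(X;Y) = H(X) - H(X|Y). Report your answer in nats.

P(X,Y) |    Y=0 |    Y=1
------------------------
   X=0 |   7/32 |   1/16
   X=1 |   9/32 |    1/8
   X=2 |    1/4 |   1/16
I(X;Y) = 0.0062 nats

Mutual information has multiple equivalent forms:
- I(X;Y) = H(X) - H(X|Y)
- I(X;Y) = H(Y) - H(Y|X)
- I(X;Y) = H(X) + H(Y) - H(X,Y)

Computing all quantities:
H(X) = 1.0862, H(Y) = 0.5623, H(X,Y) = 1.6423
H(X|Y) = 1.0800, H(Y|X) = 0.5561

Verification:
H(X) - H(X|Y) = 1.0862 - 1.0800 = 0.0062
H(Y) - H(Y|X) = 0.5623 - 0.5561 = 0.0062
H(X) + H(Y) - H(X,Y) = 1.0862 + 0.5623 - 1.6423 = 0.0062

All forms give I(X;Y) = 0.0062 nats. ✓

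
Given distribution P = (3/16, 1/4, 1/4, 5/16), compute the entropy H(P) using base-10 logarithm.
0.5952 dits

Shannon entropy is H(X) = -Σ p(x) log p(x).

For P = (3/16, 1/4, 1/4, 5/16):
H = -3/16 × log_10(3/16) -1/4 × log_10(1/4) -1/4 × log_10(1/4) -5/16 × log_10(5/16)
H = 0.5952 dits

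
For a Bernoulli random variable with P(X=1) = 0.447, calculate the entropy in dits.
0.2986 dits

The binary entropy function is:
H(p) = -p log(p) - (1-p) log(1-p)

H(0.447) = -0.447 × log_10(0.447) - 0.553 × log_10(0.553)
H(0.447) = 0.2986 dits

Note: Binary entropy is maximized at p=0.5 (H=1 bit) and minimized at p=0 or p=1 (H=0).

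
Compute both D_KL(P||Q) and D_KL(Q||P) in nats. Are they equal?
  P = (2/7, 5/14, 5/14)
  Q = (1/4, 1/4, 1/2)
D_KL(P||Q) = 0.0454, D_KL(Q||P) = 0.0457

KL divergence is not symmetric: D_KL(P||Q) ≠ D_KL(Q||P) in general.

D_KL(P||Q) = 0.0454 nats
D_KL(Q||P) = 0.0457 nats

No, they are not equal!

This asymmetry is why KL divergence is not a true distance metric.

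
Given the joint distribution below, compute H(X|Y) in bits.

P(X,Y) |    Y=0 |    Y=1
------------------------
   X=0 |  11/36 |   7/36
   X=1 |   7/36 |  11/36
0.9641 bits

Using the chain rule: H(X|Y) = H(X,Y) - H(Y)

First, compute H(X,Y) = 1.9641 bits

Marginal P(Y) = (1/2, 1/2)
H(Y) = 1.0000 bits

H(X|Y) = H(X,Y) - H(Y) = 1.9641 - 1.0000 = 0.9641 bits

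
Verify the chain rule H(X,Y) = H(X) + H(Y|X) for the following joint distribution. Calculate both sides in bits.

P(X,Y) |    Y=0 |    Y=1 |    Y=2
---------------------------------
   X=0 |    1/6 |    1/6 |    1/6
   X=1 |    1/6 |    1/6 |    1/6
H(X,Y) = 2.5850, H(X) = 1.0000, H(Y|X) = 1.5850 (all in bits)

Chain rule: H(X,Y) = H(X) + H(Y|X)

Left side — joint entropy directly:
H(X,Y) = -Σ p(x,y) log p(x,y) = 2.5850 bits

Right side — compute H(Y|X) from the conditional distributions:
P(X) = (1/2, 1/2), so H(X) = 1.0000 bits
H(Y|X) = Σ_x P(X=x) · H(Y|X=x):
  P(Y|X=0) = (1/3, 1/3, 1/3), H(Y|X=0) = 1.5850, weight P(X=0) = 1/2
  P(Y|X=1) = (1/3, 1/3, 1/3), H(Y|X=1) = 1.5850, weight P(X=1) = 1/2
H(Y|X) = 1.5850 bits

H(X) + H(Y|X) = 1.0000 + 1.5850 = 2.5850 bits

Both sides equal 2.5850 bits. ✓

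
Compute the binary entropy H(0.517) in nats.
0.6926 nats

The binary entropy function is:
H(p) = -p log(p) - (1-p) log(1-p)

H(0.517) = -0.517 × log_e(0.517) - 0.483 × log_e(0.483)
H(0.517) = 0.6926 nats

Note: Binary entropy is maximized at p=0.5 (H=1 bit) and minimized at p=0 or p=1 (H=0).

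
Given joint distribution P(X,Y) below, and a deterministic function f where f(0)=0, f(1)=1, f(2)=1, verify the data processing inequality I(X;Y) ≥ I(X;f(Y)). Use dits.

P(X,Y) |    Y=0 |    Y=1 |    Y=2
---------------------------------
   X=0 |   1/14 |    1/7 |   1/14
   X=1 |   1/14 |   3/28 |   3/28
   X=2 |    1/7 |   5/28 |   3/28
I(X;Y) = 0.0047, I(X;f(Y)) = 0.0018, inequality holds: 0.0047 ≥ 0.0018

Data Processing Inequality: For any Markov chain X → Y → Z, we have I(X;Y) ≥ I(X;Z).

Here Z = f(Y) is a deterministic function of Y, forming X → Y → Z.

Original I(X;Y) = 0.0047 dits

After applying f:
P(X,Z) where Z=f(Y):
- P(X,Z=0) = P(X,Y=0)
- P(X,Z=1) = P(X,Y=1) + P(X,Y=2)

I(X;Z) = I(X;f(Y)) = 0.0018 dits

Verification: 0.0047 ≥ 0.0018 ✓

Information cannot be created by processing; the function f can only lose information about X.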